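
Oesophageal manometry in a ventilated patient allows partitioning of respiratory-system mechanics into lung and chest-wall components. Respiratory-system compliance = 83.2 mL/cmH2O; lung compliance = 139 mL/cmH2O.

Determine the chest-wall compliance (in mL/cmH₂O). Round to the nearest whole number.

1/Ccw = 1/Crs − 1/CL.
1/Ccw = 1/83.2 − 1/139 = 0.004825.
Ccw = 207.25 mL/cmH2O.

207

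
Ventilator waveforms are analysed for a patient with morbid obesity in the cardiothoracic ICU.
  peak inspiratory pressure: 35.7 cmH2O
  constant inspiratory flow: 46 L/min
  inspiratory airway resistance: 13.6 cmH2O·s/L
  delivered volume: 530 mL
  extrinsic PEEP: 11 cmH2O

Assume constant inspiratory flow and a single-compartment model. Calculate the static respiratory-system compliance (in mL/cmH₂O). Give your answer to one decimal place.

Flow: 46 L/min ÷ 60 = 0.7667 L/s.
Equation of motion (constant flow): PIP = Vt/C + R·V̇ + PEEP.
Vt/C = PIP − R·V̇ − PEEP = 35.7 − 13.6×0.7667 − 11 = 35.7 − 10.427 − 11 = 14.273 cmH2O.
C = Vt / 14.273 = 530 / 14.273 = 37.133 mL/cmH2O.

37.1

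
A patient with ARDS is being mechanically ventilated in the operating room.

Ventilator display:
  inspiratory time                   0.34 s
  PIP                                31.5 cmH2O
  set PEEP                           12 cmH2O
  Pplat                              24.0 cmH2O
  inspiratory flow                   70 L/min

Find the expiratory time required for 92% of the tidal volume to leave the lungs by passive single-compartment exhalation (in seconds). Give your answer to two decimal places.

Flow: 70 L/min ÷ 60 = 1.1667 L/s.
Vt = flow × Ti = 1.1667 L/s × 0.34 s × 1000 mL/L = 396.68 mL.
R = (PIP − Pplat)/V̇ = (31.5 − 24.0) / 1.1667 = 7.5/1.1667 = 6.428 cmH2O·s/L.
C = Vt/(Pplat − PEEP) = 396.68 / (24.0 − 12) = 396.68/12.0 = 33.057 mL/cmH2O.
τ = R × C = 6.428 × 0.03306 L/cmH2O = 0.2125 s.
t = −τ·ln(1 − 0.92) = −0.2125·ln(0.08) = 0.5367 s.

0.54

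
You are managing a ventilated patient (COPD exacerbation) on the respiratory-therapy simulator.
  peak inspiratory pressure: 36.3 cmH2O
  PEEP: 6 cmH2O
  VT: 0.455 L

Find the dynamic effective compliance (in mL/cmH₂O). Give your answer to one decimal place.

15.0

Dynamic compliance = Vt / (PIP − PEEP) = 455 / (36.3 − 6) = 455 / 30.3 = 15.017 mL/cmH2O.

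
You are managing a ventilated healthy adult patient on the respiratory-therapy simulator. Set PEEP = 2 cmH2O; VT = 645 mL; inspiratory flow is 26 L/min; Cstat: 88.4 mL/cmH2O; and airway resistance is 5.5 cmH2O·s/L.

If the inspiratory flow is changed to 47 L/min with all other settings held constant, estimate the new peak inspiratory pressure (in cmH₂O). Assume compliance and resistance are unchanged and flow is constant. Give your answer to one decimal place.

13.6

Flow: 26 L/min ÷ 60 = 0.4333 L/s.
New flow: 47 L/min ÷ 60 = 0.7833 L/s.
PIP = Vt/C + R·V̇ + PEEP (constant-flow equation of motion).
Only the resistive term changes: ΔPIP = R × ΔV̇ = 5.5 × (0.7833 − 0.4333) = 5.5 × 0.35 = 1.925 cmH2O.
Original PIP = 645/88.4 + 5.5×0.4333 + 2 = 11.68 cmH2O; new PIP = 11.68 + (1.925) = 13.605 cmH2O.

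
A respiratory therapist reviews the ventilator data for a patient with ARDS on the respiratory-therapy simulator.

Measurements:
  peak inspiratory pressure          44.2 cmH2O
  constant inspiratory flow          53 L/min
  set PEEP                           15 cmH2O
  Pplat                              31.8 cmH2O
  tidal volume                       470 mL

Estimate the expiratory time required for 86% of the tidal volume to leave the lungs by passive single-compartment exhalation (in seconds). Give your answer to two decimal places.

Flow: 53 L/min ÷ 60 = 0.8833 L/s.
R = (PIP − Pplat)/V̇ = (44.2 − 31.8) / 0.8833 = 12.4/0.8833 = 14.038 cmH2O·s/L.
C = Vt/(Pplat − PEEP) = 470.0 / (31.8 − 15) = 470.0/16.8 = 27.976 mL/cmH2O.
τ = R × C = 14.038 × 0.02798 L/cmH2O = 0.3928 s.
t = −τ·ln(1 − 0.86) = −0.3928·ln(0.14) = 0.7723 s.

0.77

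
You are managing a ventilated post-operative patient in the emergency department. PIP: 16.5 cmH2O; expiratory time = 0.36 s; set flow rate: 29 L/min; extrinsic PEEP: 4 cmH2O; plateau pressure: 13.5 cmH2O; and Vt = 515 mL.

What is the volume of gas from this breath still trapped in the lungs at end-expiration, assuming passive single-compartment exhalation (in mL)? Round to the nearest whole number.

177

Flow: 29 L/min ÷ 60 = 0.4833 L/s.
R = (PIP − Pplat)/V̇ = (16.5 − 13.5) / 0.4833 = 3.0/0.4833 = 6.207 cmH2O·s/L.
C = Vt/(Pplat − PEEP) = 515.0 / (13.5 − 4) = 515.0/9.5 = 54.211 mL/cmH2O.
τ = R × C = 6.207 × 0.05421 L/cmH2O = 0.3365 s.
Fraction remaining = e^(−Te/τ) = e^(−0.36/0.3365) = 0.3431.
Trapped volume = 515.0 × 0.3431 = 176.7 mL.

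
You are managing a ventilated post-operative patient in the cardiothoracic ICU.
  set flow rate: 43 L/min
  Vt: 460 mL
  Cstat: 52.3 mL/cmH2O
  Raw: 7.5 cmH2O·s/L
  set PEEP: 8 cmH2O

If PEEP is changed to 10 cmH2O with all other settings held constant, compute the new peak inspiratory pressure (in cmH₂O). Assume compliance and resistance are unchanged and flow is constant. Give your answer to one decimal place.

24.2

Flow: 43 L/min ÷ 60 = 0.7167 L/s.
PIP = Vt/C + R·V̇ + PEEP (constant-flow equation of motion).
Only the baseline term changes: ΔPIP = ΔPEEP = 10 − 8 = 2.0 cmH2O.
Original PIP = 460/52.3 + 7.5×0.7167 + 8 = 22.171 cmH2O; new PIP = 22.171 + (2.0) = 24.171 cmH2O.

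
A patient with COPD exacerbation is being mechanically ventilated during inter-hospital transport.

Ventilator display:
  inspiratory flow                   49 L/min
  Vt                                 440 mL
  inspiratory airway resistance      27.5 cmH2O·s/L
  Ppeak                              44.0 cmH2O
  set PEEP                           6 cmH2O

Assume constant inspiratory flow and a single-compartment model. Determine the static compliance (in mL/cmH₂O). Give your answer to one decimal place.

Flow: 49 L/min ÷ 60 = 0.8167 L/s.
Equation of motion (constant flow): PIP = Vt/C + R·V̇ + PEEP.
Vt/C = PIP − R·V̇ − PEEP = 44.0 − 27.5×0.8167 − 6 = 44.0 − 22.459 − 6 = 15.541 cmH2O.
C = Vt / 15.541 = 440 / 15.541 = 28.312 mL/cmH2O.

28.3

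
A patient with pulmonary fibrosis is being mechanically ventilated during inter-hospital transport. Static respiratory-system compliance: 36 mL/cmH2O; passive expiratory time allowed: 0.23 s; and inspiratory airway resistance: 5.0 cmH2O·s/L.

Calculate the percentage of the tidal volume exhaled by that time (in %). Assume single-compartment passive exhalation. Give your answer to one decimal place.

τ = R × C = 5.0 × 36 mL/cmH2O = 5.0 × 0.036 L/cmH2O = 0.18 s.
Passive exhalation: V(t)/V₀ = e^(−t/τ) = e^(−0.23/0.18) = 0.2787.
Fraction exhaled = 1 − 0.2787 = 0.7213 → 72.13%.

72.1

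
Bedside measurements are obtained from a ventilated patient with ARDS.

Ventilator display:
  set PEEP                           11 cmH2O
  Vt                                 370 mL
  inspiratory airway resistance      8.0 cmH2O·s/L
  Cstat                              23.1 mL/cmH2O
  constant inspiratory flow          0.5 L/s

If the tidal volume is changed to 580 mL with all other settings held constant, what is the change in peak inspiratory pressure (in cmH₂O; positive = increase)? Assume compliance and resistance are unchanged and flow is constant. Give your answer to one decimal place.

9.1

PIP = Vt/C + R·V̇ + PEEP (constant-flow equation of motion).
Only the elastic term changes: ΔPIP = ΔVt / C = (580 − 370) / 23.1 = 9.091 cmH2O.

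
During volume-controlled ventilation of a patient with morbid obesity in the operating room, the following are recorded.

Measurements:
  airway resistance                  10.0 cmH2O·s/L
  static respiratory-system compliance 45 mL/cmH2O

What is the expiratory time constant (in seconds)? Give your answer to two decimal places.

0.45

τ = R × C = 10.0 × 45 mL/cmH2O = 10.0 × 0.045 L/cmH2O = 0.45 s.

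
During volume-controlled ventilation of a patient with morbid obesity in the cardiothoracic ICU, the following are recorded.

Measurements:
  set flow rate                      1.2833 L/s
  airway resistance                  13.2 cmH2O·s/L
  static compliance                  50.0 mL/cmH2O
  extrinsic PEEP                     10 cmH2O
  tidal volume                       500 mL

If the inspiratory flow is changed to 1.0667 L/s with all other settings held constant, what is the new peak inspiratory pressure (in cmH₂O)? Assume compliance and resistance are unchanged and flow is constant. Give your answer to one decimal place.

PIP = Vt/C + R·V̇ + PEEP (constant-flow equation of motion).
Only the resistive term changes: ΔPIP = R × ΔV̇ = 13.2 × (1.0667 − 1.2833) = 13.2 × -0.2166 = -2.859 cmH2O.
Original PIP = 500/50.0 + 13.2×1.2833 + 10 = 36.94 cmH2O; new PIP = 36.94 + (-2.859) = 34.081 cmH2O.

34.1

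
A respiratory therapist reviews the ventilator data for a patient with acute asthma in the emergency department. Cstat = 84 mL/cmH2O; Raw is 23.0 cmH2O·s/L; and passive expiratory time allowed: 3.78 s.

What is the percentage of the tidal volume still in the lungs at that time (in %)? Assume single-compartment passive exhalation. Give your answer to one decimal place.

14.1

τ = R × C = 23.0 × 84 mL/cmH2O = 23.0 × 0.084 L/cmH2O = 1.932 s.
Passive exhalation: V(t)/V₀ = e^(−t/τ) = e^(−3.78/1.932) = 0.1413.
Fraction remaining = 0.1413 → 14.13%.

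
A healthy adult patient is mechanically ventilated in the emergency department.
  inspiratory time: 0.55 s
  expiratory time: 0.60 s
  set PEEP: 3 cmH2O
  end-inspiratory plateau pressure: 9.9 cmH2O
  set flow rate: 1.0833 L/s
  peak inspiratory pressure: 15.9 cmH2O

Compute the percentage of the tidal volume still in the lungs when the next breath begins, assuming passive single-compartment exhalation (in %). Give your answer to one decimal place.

Vt = flow × Ti = 1.0833 L/s × 0.55 s × 1000 mL/L = 595.82 mL.
R = (PIP − Pplat)/V̇ = (15.9 − 9.9) / 1.0833 = 6.0/1.0833 = 5.539 cmH2O·s/L.
C = Vt/(Pplat − PEEP) = 595.82 / (9.9 − 3) = 595.82/6.9 = 86.351 mL/cmH2O.
τ = R × C = 5.539 × 0.08635 L/cmH2O = 0.4783 s.
Fraction remaining at end-expiration = e^(−Te/τ) = e^(−0.60/0.4783) = 0.2852 → 28.52%.

28.5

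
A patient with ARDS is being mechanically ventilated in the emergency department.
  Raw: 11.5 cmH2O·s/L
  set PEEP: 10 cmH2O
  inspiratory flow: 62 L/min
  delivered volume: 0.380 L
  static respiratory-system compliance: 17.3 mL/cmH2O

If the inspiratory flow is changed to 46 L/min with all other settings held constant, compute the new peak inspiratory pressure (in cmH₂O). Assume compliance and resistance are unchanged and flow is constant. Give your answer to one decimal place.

Flow: 62 L/min ÷ 60 = 1.0333 L/s.
New flow: 46 L/min ÷ 60 = 0.7667 L/s.
PIP = Vt/C + R·V̇ + PEEP (constant-flow equation of motion).
Only the resistive term changes: ΔPIP = R × ΔV̇ = 11.5 × (0.7667 − 1.0333) = 11.5 × -0.2666 = -3.066 cmH2O.
Original PIP = 380/17.3 + 11.5×1.0333 + 10 = 43.848 cmH2O; new PIP = 43.848 + (-3.066) = 40.782 cmH2O.

40.8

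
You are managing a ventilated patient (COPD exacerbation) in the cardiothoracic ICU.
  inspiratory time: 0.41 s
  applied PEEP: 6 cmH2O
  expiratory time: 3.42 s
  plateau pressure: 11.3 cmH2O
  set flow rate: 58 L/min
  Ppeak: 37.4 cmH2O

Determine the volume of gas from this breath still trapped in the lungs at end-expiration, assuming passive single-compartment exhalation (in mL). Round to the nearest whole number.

73

Flow: 58 L/min ÷ 60 = 0.9667 L/s.
Vt = flow × Ti = 0.9667 L/s × 0.41 s × 1000 mL/L = 396.35 mL.
R = (PIP − Pplat)/V̇ = (37.4 − 11.3) / 0.9667 = 26.1/0.9667 = 26.999 cmH2O·s/L.
C = Vt/(Pplat − PEEP) = 396.35 / (11.3 − 6) = 396.35/5.3 = 74.783 mL/cmH2O.
τ = R × C = 26.999 × 0.07478 L/cmH2O = 2.019 s.
Fraction remaining = e^(−Te/τ) = e^(−3.42/2.019) = 0.1838.
Trapped volume = 396.35 × 0.1838 = 72.849 mL.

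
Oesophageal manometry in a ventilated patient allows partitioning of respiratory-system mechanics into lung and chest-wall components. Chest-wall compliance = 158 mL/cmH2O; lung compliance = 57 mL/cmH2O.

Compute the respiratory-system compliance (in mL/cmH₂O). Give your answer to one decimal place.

41.9

Lung and chest wall are elastances in series: 1/Crs = 1/CL + 1/Ccw.
1/Crs = 1/57 + 1/158 = 0.02387.
Crs = 41.894 mL/cmH2O.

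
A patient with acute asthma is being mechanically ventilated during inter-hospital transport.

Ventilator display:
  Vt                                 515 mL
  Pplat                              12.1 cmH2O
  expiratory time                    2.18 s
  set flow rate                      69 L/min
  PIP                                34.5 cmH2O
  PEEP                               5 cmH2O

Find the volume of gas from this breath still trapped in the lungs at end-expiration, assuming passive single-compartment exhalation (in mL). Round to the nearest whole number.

Flow: 69 L/min ÷ 60 = 1.15 L/s.
R = (PIP − Pplat)/V̇ = (34.5 − 12.1) / 1.15 = 22.4/1.15 = 19.478 cmH2O·s/L.
C = Vt/(Pplat − PEEP) = 515.0 / (12.1 − 5) = 515.0/7.1 = 72.535 mL/cmH2O.
τ = R × C = 19.478 × 0.07254 L/cmH2O = 1.413 s.
Fraction remaining = e^(−Te/τ) = e^(−2.18/1.413) = 0.2138.
Trapped volume = 515.0 × 0.2138 = 110.11 mL.

110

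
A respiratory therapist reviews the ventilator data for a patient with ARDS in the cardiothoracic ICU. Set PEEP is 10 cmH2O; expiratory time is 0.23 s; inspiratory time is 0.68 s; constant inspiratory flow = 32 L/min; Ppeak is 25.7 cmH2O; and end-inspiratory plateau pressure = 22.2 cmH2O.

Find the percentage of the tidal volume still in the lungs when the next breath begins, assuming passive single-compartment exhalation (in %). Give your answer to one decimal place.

30.8

Flow: 32 L/min ÷ 60 = 0.5333 L/s.
Vt = flow × Ti = 0.5333 L/s × 0.68 s × 1000 mL/L = 362.64 mL.
R = (PIP − Pplat)/V̇ = (25.7 − 22.2) / 0.5333 = 3.5/0.5333 = 6.563 cmH2O·s/L.
C = Vt/(Pplat − PEEP) = 362.64 / (22.2 − 10) = 362.64/12.2 = 29.725 mL/cmH2O.
τ = R × C = 6.563 × 0.02973 L/cmH2O = 0.1951 s.
Fraction remaining at end-expiration = e^(−Te/τ) = e^(−0.23/0.1951) = 0.3076 → 30.76%.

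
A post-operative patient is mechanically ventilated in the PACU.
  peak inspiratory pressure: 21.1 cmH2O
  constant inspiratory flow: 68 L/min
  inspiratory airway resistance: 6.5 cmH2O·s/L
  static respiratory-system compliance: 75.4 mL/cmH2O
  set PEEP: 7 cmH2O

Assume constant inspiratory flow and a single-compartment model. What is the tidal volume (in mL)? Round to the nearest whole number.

508

Flow: 68 L/min ÷ 60 = 1.1333 L/s.
Equation of motion (constant flow): PIP = Vt/C + R·V̇ + PEEP.
Vt/C = PIP − R·V̇ − PEEP = 21.1 − 7.366 − 7 = 6.734 cmH2O.
Vt = C × 6.734 = 75.4 × 6.734 = 507.74 mL.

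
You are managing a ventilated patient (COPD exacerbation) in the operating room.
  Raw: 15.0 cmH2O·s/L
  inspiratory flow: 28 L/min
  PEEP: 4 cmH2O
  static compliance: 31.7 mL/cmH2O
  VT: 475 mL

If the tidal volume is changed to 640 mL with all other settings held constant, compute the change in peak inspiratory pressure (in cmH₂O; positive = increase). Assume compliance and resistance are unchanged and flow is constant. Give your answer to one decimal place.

PIP = Vt/C + R·V̇ + PEEP (constant-flow equation of motion).
Only the elastic term changes: ΔPIP = ΔVt / C = (640 − 475) / 31.7 = 5.205 cmH2O.

5.2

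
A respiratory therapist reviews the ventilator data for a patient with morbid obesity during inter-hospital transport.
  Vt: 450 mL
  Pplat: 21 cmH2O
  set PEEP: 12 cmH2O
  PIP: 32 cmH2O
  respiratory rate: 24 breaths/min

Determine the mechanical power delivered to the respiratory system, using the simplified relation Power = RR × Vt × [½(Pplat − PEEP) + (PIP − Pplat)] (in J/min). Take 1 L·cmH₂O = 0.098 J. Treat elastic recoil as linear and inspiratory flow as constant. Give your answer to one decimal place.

Per-breath work = Vt × [½(Pplat−PEEP) + (PIP−Pplat)] = 0.450 × [0.5×9.0 + 11.0] = 0.450 × 15.5 = 6.975 L·cmH2O.
Power = 24 × 6.975 = 167.4 L·cmH2O/min.
× 0.098 J/(L·cmH2O) → 16.405 J/min.

16.4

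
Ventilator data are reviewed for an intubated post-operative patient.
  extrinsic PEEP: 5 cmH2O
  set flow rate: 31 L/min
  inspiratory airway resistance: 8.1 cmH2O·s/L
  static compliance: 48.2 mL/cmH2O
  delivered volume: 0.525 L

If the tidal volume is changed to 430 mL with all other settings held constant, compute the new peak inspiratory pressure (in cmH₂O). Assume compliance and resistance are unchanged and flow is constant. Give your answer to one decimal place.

Flow: 31 L/min ÷ 60 = 0.5167 L/s.
PIP = Vt/C + R·V̇ + PEEP (constant-flow equation of motion).
Only the elastic term changes: ΔPIP = ΔVt / C = (430 − 525) / 48.2 = -1.971 cmH2O.
Original PIP = 525/48.2 + 8.1×0.5167 + 5 = 20.077 cmH2O; new PIP = 20.077 + (-1.971) = 18.106 cmH2O.

18.1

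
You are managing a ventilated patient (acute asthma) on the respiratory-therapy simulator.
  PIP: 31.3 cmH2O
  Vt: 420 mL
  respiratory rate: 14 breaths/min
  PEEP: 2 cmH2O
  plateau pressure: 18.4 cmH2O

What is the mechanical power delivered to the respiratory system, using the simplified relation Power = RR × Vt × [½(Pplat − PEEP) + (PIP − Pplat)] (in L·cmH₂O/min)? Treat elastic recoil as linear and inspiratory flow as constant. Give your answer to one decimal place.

124.1

Per-breath work = Vt × [½(Pplat−PEEP) + (PIP−Pplat)] = 0.420 × [0.5×16.4 + 12.9] = 0.420 × 21.1 = 8.862 L·cmH2O.
Power = 14 × 8.862 = 124.07 L·cmH2O/min.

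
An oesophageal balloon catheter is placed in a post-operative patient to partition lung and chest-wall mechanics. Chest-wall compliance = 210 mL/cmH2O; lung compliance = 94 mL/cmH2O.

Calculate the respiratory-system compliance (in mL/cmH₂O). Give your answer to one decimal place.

Lung and chest wall are elastances in series: 1/Crs = 1/CL + 1/Ccw.
1/Crs = 1/94 + 1/210 = 0.0154.
Crs = 64.935 mL/cmH2O.

64.9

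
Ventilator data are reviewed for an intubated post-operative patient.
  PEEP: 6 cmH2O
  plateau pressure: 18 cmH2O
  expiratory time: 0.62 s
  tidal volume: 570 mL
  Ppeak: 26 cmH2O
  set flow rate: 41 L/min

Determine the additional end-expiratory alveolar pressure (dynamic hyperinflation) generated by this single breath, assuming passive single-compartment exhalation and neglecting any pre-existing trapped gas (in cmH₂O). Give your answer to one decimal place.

Flow: 41 L/min ÷ 60 = 0.6833 L/s.
R = (PIP − Pplat)/V̇ = (26 − 18) / 0.6833 = 8.0/0.6833 = 11.708 cmH2O·s/L.
C = Vt/(Pplat − PEEP) = 570.0 / (18 − 6) = 570.0/12.0 = 47.5 mL/cmH2O.
τ = R × C = 11.708 × 0.0475 L/cmH2O = 0.5561 s.
Fraction remaining = e^(−Te/τ) = e^(−0.62/0.5561) = 0.3279; trapped volume = 570.0 × 0.3279 = 186.9 mL.
Additional alveolar pressure from trapping ≈ V_trapped / C = 186.9 / 47.5 = 3.935 cmH2O.

3.9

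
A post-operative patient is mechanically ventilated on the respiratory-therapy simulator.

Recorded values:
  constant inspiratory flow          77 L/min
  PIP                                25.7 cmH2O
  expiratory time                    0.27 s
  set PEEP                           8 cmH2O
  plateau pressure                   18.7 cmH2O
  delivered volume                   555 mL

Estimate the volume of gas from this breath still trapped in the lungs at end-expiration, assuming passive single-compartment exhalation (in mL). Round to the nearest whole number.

Flow: 77 L/min ÷ 60 = 1.2833 L/s.
R = (PIP − Pplat)/V̇ = (25.7 − 18.7) / 1.2833 = 7.0/1.2833 = 5.455 cmH2O·s/L.
C = Vt/(Pplat − PEEP) = 555.0 / (18.7 − 8) = 555.0/10.7 = 51.869 mL/cmH2O.
τ = R × C = 5.455 × 0.05187 L/cmH2O = 0.283 s.
Fraction remaining = e^(−Te/τ) = e^(−0.27/0.283) = 0.3852.
Trapped volume = 555.0 × 0.3852 = 213.79 mL.

214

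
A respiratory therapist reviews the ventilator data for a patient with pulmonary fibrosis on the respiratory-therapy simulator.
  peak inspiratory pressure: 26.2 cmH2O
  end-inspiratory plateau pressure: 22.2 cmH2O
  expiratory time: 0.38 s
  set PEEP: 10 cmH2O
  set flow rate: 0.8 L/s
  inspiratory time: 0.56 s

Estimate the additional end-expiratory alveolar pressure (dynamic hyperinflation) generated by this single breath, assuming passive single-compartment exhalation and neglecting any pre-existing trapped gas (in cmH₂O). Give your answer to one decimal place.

Vt = flow × Ti = 0.8 L/s × 0.56 s × 1000 mL/L = 448.0 mL.
R = (PIP − Pplat)/V̇ = (26.2 − 22.2) / 0.8 = 4.0/0.8 = 5.0 cmH2O·s/L.
C = Vt/(Pplat − PEEP) = 448.0 / (22.2 − 10) = 448.0/12.2 = 36.721 mL/cmH2O.
τ = R × C = 5.0 × 0.03672 L/cmH2O = 0.1836 s.
Fraction remaining = e^(−Te/τ) = e^(−0.38/0.1836) = 0.1262; trapped volume = 448.0 × 0.1262 = 56.538 mL.
Additional alveolar pressure from trapping ≈ V_trapped / C = 56.538 / 36.721 = 1.54 cmH2O.

1.5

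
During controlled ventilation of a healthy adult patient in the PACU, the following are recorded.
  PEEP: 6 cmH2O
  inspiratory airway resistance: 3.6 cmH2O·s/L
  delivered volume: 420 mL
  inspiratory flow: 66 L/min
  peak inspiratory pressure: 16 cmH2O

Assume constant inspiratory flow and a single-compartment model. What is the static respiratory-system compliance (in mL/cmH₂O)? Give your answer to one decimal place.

Flow: 66 L/min ÷ 60 = 1.1 L/s.
Equation of motion (constant flow): PIP = Vt/C + R·V̇ + PEEP.
Vt/C = PIP − R·V̇ − PEEP = 16 − 3.6×1.1 − 6 = 16 − 3.96 − 6 = 6.04 cmH2O.
C = Vt / 6.04 = 420 / 6.04 = 69.536 mL/cmH2O.

69.5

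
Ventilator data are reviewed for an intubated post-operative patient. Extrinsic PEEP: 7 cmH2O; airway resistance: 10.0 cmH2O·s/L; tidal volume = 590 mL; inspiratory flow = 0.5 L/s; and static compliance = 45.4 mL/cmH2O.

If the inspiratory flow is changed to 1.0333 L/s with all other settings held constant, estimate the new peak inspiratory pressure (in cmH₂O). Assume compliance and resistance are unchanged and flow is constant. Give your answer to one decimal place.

30.3

PIP = Vt/C + R·V̇ + PEEP (constant-flow equation of motion).
Only the resistive term changes: ΔPIP = R × ΔV̇ = 10.0 × (1.0333 − 0.5) = 10.0 × 0.5333 = 5.333 cmH2O.
Original PIP = 590/45.4 + 10.0×0.5 + 7 = 24.996 cmH2O; new PIP = 24.996 + (5.333) = 30.329 cmH2O.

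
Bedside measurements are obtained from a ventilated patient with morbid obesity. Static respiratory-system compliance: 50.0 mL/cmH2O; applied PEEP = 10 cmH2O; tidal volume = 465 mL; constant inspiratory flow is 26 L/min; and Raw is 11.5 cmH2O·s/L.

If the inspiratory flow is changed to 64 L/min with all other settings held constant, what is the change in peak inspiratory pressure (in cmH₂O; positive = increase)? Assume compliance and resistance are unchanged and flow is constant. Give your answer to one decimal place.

7.3

Flow: 26 L/min ÷ 60 = 0.4333 L/s.
New flow: 64 L/min ÷ 60 = 1.0667 L/s.
PIP = Vt/C + R·V̇ + PEEP (constant-flow equation of motion).
Only the resistive term changes: ΔPIP = R × ΔV̇ = 11.5 × (1.0667 − 0.4333) = 11.5 × 0.6334 = 7.284 cmH2O.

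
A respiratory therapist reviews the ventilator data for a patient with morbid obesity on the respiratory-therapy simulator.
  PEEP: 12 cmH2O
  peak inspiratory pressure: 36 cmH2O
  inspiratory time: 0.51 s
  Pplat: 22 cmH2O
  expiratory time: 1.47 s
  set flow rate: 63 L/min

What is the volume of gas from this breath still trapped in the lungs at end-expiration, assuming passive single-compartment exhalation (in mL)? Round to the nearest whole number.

68

Flow: 63 L/min ÷ 60 = 1.05 L/s.
Vt = flow × Ti = 1.05 L/s × 0.51 s × 1000 mL/L = 535.5 mL.
R = (PIP − Pplat)/V̇ = (36 − 22) / 1.05 = 14.0/1.05 = 13.333 cmH2O·s/L.
C = Vt/(Pplat − PEEP) = 535.5 / (22 − 12) = 535.5/10.0 = 53.55 mL/cmH2O.
τ = R × C = 13.333 × 0.05355 L/cmH2O = 0.714 s.
Fraction remaining = e^(−Te/τ) = e^(−1.47/0.714) = 0.1276.
Trapped volume = 535.5 × 0.1276 = 68.33 mL.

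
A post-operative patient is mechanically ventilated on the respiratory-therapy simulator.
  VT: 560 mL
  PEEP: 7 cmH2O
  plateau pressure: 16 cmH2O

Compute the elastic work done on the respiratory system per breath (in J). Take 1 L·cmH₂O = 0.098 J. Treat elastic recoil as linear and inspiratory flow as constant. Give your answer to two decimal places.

Elastic work ≈ ½ × (Pplat − PEEP) × Vt = 0.5 × (16 − 7) × 0.560 L = 0.5 × 9.0 × 0.560 = 2.52 L·cmH2O.
× 0.098 J/(L·cmH2O) → 0.247 J.

0.25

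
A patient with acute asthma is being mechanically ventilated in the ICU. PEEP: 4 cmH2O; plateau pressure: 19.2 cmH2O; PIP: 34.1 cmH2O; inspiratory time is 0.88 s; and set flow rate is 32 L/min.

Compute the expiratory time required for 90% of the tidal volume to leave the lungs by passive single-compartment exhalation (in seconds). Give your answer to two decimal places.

Flow: 32 L/min ÷ 60 = 0.5333 L/s.
Vt = flow × Ti = 0.5333 L/s × 0.88 s × 1000 mL/L = 469.3 mL.
R = (PIP − Pplat)/V̇ = (34.1 − 19.2) / 0.5333 = 14.9/0.5333 = 27.939 cmH2O·s/L.
C = Vt/(Pplat − PEEP) = 469.3 / (19.2 − 4) = 469.3/15.2 = 30.875 mL/cmH2O.
τ = R × C = 27.939 × 0.03088 L/cmH2O = 0.8628 s.
t = −τ·ln(1 − 0.90) = −0.8628·ln(0.1) = 1.987 s.

1.99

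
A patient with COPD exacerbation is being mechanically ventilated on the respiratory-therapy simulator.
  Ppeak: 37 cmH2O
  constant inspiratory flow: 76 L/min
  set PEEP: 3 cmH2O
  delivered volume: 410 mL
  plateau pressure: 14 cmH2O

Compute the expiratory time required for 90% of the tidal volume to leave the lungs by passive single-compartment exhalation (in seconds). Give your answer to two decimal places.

Flow: 76 L/min ÷ 60 = 1.2667 L/s.
R = (PIP − Pplat)/V̇ = (37 − 14) / 1.2667 = 23.0/1.2667 = 18.157 cmH2O·s/L.
C = Vt/(Pplat − PEEP) = 410.0 / (14 − 3) = 410.0/11.0 = 37.273 mL/cmH2O.
τ = R × C = 18.157 × 0.03727 L/cmH2O = 0.6767 s.
t = −τ·ln(1 − 0.90) = −0.6767·ln(0.1) = 1.558 s.

1.56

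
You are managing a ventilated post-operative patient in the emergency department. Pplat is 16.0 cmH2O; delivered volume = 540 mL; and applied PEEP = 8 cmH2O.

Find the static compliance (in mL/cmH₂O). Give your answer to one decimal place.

67.5

Cstat = Vt / (Pplat − PEEP) = 540 / (16.0 − 8) = 540 / 8.0 = 67.5 mL/cmH2O.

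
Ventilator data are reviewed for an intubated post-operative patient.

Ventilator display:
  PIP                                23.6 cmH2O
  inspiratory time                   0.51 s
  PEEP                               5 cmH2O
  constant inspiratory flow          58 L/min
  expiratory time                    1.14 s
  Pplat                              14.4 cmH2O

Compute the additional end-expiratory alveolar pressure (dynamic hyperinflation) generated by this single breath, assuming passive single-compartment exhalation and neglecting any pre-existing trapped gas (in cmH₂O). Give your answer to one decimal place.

1.0

Flow: 58 L/min ÷ 60 = 0.9667 L/s.
Vt = flow × Ti = 0.9667 L/s × 0.51 s × 1000 mL/L = 493.02 mL.
R = (PIP − Pplat)/V̇ = (23.6 − 14.4) / 0.9667 = 9.2/0.9667 = 9.517 cmH2O·s/L.
C = Vt/(Pplat − PEEP) = 493.02 / (14.4 − 5) = 493.02/9.4 = 52.449 mL/cmH2O.
τ = R × C = 9.517 × 0.05245 L/cmH2O = 0.4992 s.
Fraction remaining = e^(−Te/τ) = e^(−1.14/0.4992) = 0.1019; trapped volume = 493.02 × 0.1019 = 50.239 mL.
Additional alveolar pressure from trapping ≈ V_trapped / C = 50.239 / 52.449 = 0.9579 cmH2O.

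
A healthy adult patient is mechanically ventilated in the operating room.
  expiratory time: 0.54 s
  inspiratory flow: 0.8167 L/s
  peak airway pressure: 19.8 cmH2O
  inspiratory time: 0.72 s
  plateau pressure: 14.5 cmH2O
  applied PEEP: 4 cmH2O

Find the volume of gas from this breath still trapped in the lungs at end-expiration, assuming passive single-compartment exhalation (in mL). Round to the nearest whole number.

Vt = flow × Ti = 0.8167 L/s × 0.72 s × 1000 mL/L = 588.02 mL.
R = (PIP − Pplat)/V̇ = (19.8 − 14.5) / 0.8167 = 5.3/0.8167 = 6.49 cmH2O·s/L.
C = Vt/(Pplat − PEEP) = 588.02 / (14.5 − 4) = 588.02/10.5 = 56.002 mL/cmH2O.
τ = R × C = 6.49 × 0.056 L/cmH2O = 0.3634 s.
Fraction remaining = e^(−Te/τ) = e^(−0.54/0.3634) = 0.2263.
Trapped volume = 588.02 × 0.2263 = 133.07 mL.

133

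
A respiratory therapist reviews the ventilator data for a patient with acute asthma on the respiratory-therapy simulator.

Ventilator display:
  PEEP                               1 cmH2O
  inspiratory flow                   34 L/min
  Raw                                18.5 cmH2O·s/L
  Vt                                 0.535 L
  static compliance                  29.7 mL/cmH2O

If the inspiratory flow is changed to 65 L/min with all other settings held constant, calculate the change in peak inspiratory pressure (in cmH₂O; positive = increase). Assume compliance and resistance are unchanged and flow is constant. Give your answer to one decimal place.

Flow: 34 L/min ÷ 60 = 0.5667 L/s.
New flow: 65 L/min ÷ 60 = 1.0833 L/s.
PIP = Vt/C + R·V̇ + PEEP (constant-flow equation of motion).
Only the resistive term changes: ΔPIP = R × ΔV̇ = 18.5 × (1.0833 − 0.5667) = 18.5 × 0.5166 = 9.557 cmH2O.

9.6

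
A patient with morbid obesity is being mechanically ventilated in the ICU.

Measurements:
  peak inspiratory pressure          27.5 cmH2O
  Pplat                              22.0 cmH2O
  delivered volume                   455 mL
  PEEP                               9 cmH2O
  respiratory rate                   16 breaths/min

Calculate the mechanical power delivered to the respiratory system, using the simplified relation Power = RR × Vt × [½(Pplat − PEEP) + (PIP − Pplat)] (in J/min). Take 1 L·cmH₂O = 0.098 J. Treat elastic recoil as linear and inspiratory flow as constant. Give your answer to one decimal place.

8.6

Per-breath work = Vt × [½(Pplat−PEEP) + (PIP−Pplat)] = 0.455 × [0.5×13.0 + 5.5] = 0.455 × 12.0 = 5.46 L·cmH2O.
Power = 16 × 5.46 = 87.36 L·cmH2O/min.
× 0.098 J/(L·cmH2O) → 8.561 J/min.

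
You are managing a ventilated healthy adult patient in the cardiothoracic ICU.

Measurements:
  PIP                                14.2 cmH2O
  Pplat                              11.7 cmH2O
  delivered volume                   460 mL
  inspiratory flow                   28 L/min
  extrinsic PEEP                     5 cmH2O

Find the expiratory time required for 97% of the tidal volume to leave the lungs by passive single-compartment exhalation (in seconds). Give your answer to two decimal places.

Flow: 28 L/min ÷ 60 = 0.4667 L/s.
R = (PIP − Pplat)/V̇ = (14.2 − 11.7) / 0.4667 = 2.5/0.4667 = 5.357 cmH2O·s/L.
C = Vt/(Pplat − PEEP) = 460.0 / (11.7 − 5) = 460.0/6.7 = 68.657 mL/cmH2O.
τ = R × C = 5.357 × 0.06866 L/cmH2O = 0.3678 s.
t = −τ·ln(1 − 0.97) = −0.3678·ln(0.03) = 1.29 s.

1.29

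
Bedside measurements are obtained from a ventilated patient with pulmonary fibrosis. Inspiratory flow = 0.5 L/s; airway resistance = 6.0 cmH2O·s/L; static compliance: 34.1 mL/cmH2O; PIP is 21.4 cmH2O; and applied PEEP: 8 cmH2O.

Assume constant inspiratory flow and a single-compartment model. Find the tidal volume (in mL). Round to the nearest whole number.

Equation of motion (constant flow): PIP = Vt/C + R·V̇ + PEEP.
Vt/C = PIP − R·V̇ − PEEP = 21.4 − 3.0 − 8 = 10.4 cmH2O.
Vt = C × 10.4 = 34.1 × 10.4 = 354.64 mL.

355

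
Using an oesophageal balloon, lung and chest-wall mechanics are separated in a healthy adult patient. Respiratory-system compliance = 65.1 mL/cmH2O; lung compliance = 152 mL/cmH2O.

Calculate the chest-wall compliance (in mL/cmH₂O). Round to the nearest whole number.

114

1/Ccw = 1/Crs − 1/CL.
1/Ccw = 1/65.1 − 1/152 = 0.008782.
Ccw = 113.87 mL/cmH2O.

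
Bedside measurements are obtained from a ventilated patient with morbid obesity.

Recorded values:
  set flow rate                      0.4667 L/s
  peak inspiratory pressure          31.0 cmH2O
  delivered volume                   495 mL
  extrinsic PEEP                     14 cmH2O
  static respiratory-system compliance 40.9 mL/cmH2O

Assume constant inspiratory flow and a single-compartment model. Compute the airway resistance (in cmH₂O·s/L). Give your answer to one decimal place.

10.5

Equation of motion (constant flow): PIP = Vt/C + R·V̇ + PEEP.
R·V̇ = PIP − Vt/C − PEEP = 31.0 − 495/40.9 − 14 = 31.0 − 12.103 − 14 = 4.897 cmH2O.
R = 4.897 / 0.4667 = 10.493 cmH2O·s/L.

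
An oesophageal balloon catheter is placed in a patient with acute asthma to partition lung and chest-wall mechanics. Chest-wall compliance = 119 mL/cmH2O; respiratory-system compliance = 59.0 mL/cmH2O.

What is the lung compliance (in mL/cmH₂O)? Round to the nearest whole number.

1/CL = 1/Crs − 1/Ccw.
1/CL = 1/59.0 − 1/119 = 0.008546.
CL = 117.01 mL/cmH2O.

117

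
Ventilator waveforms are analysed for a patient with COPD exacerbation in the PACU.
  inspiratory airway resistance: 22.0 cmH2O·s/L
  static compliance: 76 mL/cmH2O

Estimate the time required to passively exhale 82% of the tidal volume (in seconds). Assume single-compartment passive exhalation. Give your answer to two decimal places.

τ = R × C = 22.0 × 76 mL/cmH2O = 22.0 × 0.076 L/cmH2O = 1.672 s.
Exhaled fraction f = 1 − e^(−t/τ) → t = −τ·ln(1 − f) = −1.672·ln(0.18) = 2.867 s.

2.87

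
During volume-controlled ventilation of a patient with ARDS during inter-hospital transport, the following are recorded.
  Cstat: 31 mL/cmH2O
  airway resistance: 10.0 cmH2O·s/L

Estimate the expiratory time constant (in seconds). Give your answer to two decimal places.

0.31

τ = R × C = 10.0 × 31 mL/cmH2O = 10.0 × 0.031 L/cmH2O = 0.31 s.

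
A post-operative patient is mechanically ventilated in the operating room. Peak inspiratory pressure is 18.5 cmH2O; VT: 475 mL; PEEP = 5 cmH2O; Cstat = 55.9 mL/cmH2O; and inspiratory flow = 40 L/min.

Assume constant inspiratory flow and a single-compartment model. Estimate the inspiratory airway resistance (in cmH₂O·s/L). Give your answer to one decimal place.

Flow: 40 L/min ÷ 60 = 0.6667 L/s.
Equation of motion (constant flow): PIP = Vt/C + R·V̇ + PEEP.
R·V̇ = PIP − Vt/C − PEEP = 18.5 − 475/55.9 − 5 = 18.5 − 8.497 − 5 = 5.003 cmH2O.
R = 5.003 / 0.6667 = 7.504 cmH2O·s/L.

7.5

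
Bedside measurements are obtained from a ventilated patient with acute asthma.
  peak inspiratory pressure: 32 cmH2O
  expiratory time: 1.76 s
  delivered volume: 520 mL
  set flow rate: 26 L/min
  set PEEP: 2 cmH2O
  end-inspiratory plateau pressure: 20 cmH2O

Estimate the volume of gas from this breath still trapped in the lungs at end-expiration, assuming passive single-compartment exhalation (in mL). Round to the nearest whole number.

58

Flow: 26 L/min ÷ 60 = 0.4333 L/s.
R = (PIP − Pplat)/V̇ = (32 − 20) / 0.4333 = 12.0/0.4333 = 27.694 cmH2O·s/L.
C = Vt/(Pplat − PEEP) = 520.0 / (20 − 2) = 520.0/18.0 = 28.889 mL/cmH2O.
τ = R × C = 27.694 × 0.02889 L/cmH2O = 0.8001 s.
Fraction remaining = e^(−Te/τ) = e^(−1.76/0.8001) = 0.1108.
Trapped volume = 520.0 × 0.1108 = 57.616 mL.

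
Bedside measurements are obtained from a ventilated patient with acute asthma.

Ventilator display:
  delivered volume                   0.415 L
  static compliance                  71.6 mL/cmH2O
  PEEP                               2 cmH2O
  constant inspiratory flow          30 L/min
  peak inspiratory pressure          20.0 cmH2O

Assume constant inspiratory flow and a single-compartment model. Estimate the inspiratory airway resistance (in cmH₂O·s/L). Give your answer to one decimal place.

Flow: 30 L/min ÷ 60 = 0.5 L/s.
Equation of motion (constant flow): PIP = Vt/C + R·V̇ + PEEP.
R·V̇ = PIP − Vt/C − PEEP = 20.0 − 415/71.6 − 2 = 20.0 − 5.796 − 2 = 12.204 cmH2O.
R = 12.204 / 0.5 = 24.408 cmH2O·s/L.

24.4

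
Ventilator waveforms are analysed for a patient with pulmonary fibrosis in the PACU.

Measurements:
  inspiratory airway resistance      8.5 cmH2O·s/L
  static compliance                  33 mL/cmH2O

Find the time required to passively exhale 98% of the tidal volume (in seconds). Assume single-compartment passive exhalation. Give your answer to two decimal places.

1.10

τ = R × C = 8.5 × 33 mL/cmH2O = 8.5 × 0.033 L/cmH2O = 0.2805 s.
Exhaled fraction f = 1 − e^(−t/τ) → t = −τ·ln(1 − f) = −0.2805·ln(0.02) = 1.097 s.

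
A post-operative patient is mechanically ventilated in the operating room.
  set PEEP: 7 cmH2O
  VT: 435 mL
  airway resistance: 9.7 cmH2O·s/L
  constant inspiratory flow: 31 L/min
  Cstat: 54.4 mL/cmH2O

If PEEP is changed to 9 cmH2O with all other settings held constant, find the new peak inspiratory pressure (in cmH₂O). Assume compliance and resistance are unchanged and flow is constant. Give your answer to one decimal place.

22.0

Flow: 31 L/min ÷ 60 = 0.5167 L/s.
PIP = Vt/C + R·V̇ + PEEP (constant-flow equation of motion).
Only the baseline term changes: ΔPIP = ΔPEEP = 9 − 7 = 2.0 cmH2O.
Original PIP = 435/54.4 + 9.7×0.5167 + 7 = 20.008 cmH2O; new PIP = 20.008 + (2.0) = 22.008 cmH2O.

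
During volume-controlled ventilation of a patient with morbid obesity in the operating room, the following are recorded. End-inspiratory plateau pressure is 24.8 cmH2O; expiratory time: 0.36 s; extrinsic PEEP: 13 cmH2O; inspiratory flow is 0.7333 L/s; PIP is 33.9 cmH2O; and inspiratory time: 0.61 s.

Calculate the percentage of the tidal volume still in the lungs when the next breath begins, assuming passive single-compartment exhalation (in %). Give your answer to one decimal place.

Vt = flow × Ti = 0.7333 L/s × 0.61 s × 1000 mL/L = 447.31 mL.
R = (PIP − Pplat)/V̇ = (33.9 − 24.8) / 0.7333 = 9.1/0.7333 = 12.41 cmH2O·s/L.
C = Vt/(Pplat − PEEP) = 447.31 / (24.8 − 13) = 447.31/11.8 = 37.908 mL/cmH2O.
τ = R × C = 12.41 × 0.03791 L/cmH2O = 0.4705 s.
Fraction remaining at end-expiration = e^(−Te/τ) = e^(−0.36/0.4705) = 0.4653 → 46.53%.

46.5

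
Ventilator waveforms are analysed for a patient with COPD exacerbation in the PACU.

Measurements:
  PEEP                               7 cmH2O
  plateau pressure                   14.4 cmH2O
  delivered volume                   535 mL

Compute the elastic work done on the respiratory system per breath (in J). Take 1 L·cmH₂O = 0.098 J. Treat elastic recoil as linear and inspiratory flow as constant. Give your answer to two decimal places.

0.19

Elastic work ≈ ½ × (Pplat − PEEP) × Vt = 0.5 × (14.4 − 7) × 0.535 L = 0.5 × 7.4 × 0.535 = 1.98 L·cmH2O.
× 0.098 J/(L·cmH2O) → 0.194 J.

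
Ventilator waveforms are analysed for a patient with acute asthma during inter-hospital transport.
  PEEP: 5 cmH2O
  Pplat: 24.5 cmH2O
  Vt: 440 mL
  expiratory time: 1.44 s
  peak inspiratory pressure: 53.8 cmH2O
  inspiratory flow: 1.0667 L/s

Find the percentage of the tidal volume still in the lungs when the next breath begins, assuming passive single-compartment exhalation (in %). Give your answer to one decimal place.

R = (PIP − Pplat)/V̇ = (53.8 − 24.5) / 1.0667 = 29.3/1.0667 = 27.468 cmH2O·s/L.
C = Vt/(Pplat − PEEP) = 440.0 / (24.5 − 5) = 440.0/19.5 = 22.564 mL/cmH2O.
τ = R × C = 27.468 × 0.02256 L/cmH2O = 0.6197 s.
Fraction remaining at end-expiration = e^(−Te/τ) = e^(−1.44/0.6197) = 0.09791 → 9.791%.

9.8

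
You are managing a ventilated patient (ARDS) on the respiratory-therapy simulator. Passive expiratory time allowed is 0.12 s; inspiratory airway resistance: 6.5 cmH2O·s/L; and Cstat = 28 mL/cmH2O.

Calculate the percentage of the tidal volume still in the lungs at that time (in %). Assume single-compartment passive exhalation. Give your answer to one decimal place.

τ = R × C = 6.5 × 28 mL/cmH2O = 6.5 × 0.028 L/cmH2O = 0.182 s.
Passive exhalation: V(t)/V₀ = e^(−t/τ) = e^(−0.12/0.182) = 0.5172.
Fraction remaining = 0.5172 → 51.72%.

51.7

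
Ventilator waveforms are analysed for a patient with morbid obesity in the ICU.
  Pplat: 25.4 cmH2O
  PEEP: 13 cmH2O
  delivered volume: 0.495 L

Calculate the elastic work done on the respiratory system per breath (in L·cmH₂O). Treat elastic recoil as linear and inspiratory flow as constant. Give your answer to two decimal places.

3.07

Elastic work ≈ ½ × (Pplat − PEEP) × Vt = 0.5 × (25.4 − 13) × 0.495 L = 0.5 × 12.4 × 0.495 = 3.069 L·cmH2O.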